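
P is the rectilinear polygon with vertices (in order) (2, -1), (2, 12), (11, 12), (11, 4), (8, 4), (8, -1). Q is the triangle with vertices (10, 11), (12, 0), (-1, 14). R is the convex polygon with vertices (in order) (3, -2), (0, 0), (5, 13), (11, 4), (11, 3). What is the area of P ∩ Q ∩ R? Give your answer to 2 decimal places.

The intersection is the polygon with vertices (5.667,12), (11,4), (8.286,4), (3.515,9.138), (4.615,12).
By the shoelace formula its area is 24.72.

24.72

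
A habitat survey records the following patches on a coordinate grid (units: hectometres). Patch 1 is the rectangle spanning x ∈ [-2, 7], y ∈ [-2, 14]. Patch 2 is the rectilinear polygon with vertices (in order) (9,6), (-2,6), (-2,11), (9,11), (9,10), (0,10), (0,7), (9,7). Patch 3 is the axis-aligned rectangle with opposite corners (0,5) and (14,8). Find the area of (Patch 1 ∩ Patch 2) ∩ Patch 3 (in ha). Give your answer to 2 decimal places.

7.00

|Patch 1 ∩ Patch 2| = 24.
|(Patch 1 ∩ Patch 2) ∩ Patch 3| = 7.00.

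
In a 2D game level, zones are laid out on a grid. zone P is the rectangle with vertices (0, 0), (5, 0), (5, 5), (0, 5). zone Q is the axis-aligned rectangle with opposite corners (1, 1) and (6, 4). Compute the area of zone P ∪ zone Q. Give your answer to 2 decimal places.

By inclusion–exclusion:
Individual areas: |zone P| = 25, |zone Q| = 15.
|zone P∩zone Q|: x∈[1,5], y∈[1,4] → 4·3 = 12.
|zone P ∪ zone Q| = 40 − 12 = 28.00.

28.00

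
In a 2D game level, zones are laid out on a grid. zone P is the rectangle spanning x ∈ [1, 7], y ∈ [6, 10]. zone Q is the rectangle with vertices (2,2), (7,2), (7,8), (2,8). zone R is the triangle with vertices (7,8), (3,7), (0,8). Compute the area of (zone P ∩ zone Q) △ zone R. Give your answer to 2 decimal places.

7.83

|zone P ∩ zone Q| = 10.
|(zone P ∩ zone Q) ∩ zone R| = 2.8333.
|(zone P ∩ zone Q) △ zone R| = 10 + 3.5 − 5.6667 = 7.83.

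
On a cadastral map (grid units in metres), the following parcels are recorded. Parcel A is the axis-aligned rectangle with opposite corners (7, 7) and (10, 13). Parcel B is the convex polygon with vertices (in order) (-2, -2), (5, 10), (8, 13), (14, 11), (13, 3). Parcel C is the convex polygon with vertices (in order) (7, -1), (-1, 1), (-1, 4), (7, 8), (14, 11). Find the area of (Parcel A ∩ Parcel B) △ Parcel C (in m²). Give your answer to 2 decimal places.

86.48

|Parcel A ∩ Parcel B| = 16.8333.
|(Parcel A ∩ Parcel B) ∩ Parcel C| = 4.9286.
|(Parcel A ∩ Parcel B) △ Parcel C| = 16.8333 + 79.5 − 9.8571 = 86.48.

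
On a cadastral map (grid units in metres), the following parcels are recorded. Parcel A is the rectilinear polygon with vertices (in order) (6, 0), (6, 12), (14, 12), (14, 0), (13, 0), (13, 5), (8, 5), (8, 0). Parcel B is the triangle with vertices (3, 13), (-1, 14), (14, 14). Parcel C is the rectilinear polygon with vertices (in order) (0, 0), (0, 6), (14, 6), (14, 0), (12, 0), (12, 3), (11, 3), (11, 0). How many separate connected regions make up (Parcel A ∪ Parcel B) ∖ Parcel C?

(Parcel A ∪ Parcel B) ∖ Parcel C splits into 2 disjoint pieces (area 48, area 7.5).

2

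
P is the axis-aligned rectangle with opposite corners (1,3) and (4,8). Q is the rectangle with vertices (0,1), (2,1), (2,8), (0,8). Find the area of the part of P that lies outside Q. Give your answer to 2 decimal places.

|P∩Q|: x∈[1,2], y∈[3,8] → 1·5 = 5.
|P| = 15.
|P ∖ Q| = |P| − |P∩Q| = 15 − 5 = 10.00.

10.00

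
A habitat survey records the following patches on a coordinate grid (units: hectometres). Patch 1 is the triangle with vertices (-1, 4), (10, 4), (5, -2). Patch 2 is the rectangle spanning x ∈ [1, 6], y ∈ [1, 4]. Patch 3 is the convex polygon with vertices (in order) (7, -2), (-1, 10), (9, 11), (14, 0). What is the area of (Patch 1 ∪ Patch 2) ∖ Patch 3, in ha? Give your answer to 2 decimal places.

|Patch 1 ∪ Patch 2| = 33.5.
|(Patch 1 ∪ Patch 2) ∩ Patch 3| = 16.3333.
|(Patch 1 ∪ Patch 2) ∖ Patch 3| = 33.5 − 16.3333 = 17.17.

17.17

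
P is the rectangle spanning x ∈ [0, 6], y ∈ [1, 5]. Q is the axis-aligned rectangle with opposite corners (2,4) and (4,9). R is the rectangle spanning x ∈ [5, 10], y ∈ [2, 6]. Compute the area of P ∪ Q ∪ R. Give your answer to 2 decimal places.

49.00

By inclusion–exclusion:
Individual areas: |P| = 24, |Q| = 10, |R| = 20.
|P∩Q|: x∈[2,4], y∈[4,5] → 2·1 = 2.
|P∩R|: x∈[5,6], y∈[2,5] → 1·3 = 3.
|Q∩R| = 0 (no overlap).
|P∩Q∩R| = 0.
|P ∪ Q ∪ R| = 54 − 5 + 0 = 49.00.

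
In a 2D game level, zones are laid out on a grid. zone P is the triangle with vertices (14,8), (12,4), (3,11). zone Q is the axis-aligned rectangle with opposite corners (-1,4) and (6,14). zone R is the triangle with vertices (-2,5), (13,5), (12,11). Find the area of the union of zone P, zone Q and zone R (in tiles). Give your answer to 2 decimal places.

By inclusion–exclusion:
Individual areas: |zone P| = 25, |zone Q| = 70, |zone R| = 45.
|zone P∩zone Q| = 2.2727.
|zone P∩zone R| = 17.6574.
|zone Q∩zone R| = 13.5.
|zone P∩zone Q∩zone R| = 0.
|zone P ∪ zone Q ∪ zone R| = 140 − 33.4302 + 0 = 106.57.

106.57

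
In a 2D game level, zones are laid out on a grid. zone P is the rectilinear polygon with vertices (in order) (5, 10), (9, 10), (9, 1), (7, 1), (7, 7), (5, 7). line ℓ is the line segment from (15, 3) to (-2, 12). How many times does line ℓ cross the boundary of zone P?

2

The segment meets the boundary at (5,8.294), (9,6.176).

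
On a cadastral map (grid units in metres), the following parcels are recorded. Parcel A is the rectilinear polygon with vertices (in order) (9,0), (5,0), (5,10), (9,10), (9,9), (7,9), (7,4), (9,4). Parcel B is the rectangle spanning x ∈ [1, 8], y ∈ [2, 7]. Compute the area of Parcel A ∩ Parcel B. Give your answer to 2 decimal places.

The intersection is the polygon with vertices (5,7), (7,7), (7,4), (8,4), (8,2), (5,2).
By the shoelace formula its area is 12.00.

12.00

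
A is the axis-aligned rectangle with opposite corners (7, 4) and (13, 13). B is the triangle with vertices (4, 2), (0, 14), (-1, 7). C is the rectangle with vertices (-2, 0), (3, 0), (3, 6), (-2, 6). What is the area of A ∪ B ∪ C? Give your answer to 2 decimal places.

By inclusion–exclusion:
Individual areas: |A| = 54, |B| = 20, |C| = 30.
|A∩B| = 0.
|A∩C| = 0 (no overlap).
|B∩C| = 4.3333.
|A∩B∩C| = 0.
|A ∪ B ∪ C| = 104 − 4.3333 + 0 = 99.67.

99.67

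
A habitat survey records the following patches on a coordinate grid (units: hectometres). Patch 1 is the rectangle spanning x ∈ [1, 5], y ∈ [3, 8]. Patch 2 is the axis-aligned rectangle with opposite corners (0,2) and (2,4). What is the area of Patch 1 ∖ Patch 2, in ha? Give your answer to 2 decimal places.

19.00

|Patch 1∩Patch 2|: x∈[1,2], y∈[3,4] → 1·1 = 1.
|Patch 1| = 20.
|Patch 1 ∖ Patch 2| = |Patch 1| − |Patch 1∩Patch 2| = 20 − 1 = 19.00.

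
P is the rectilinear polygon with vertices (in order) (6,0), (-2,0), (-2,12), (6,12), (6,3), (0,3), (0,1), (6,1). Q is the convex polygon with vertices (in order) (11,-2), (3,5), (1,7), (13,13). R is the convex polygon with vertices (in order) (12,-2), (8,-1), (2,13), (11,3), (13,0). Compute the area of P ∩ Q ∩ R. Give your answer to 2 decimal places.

The intersection is the polygon with vertices (5.414,9.207), (6,8.556), (6,3.667), (3.941,8.471).
By the shoelace formula its area is 5.73.

5.73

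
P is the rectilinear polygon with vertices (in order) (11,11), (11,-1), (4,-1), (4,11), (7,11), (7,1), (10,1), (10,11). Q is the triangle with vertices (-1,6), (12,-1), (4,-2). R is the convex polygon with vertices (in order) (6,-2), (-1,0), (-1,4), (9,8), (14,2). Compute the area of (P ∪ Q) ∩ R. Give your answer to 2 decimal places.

48.48

|P ∪ Q| = 71.9835.
|(P ∪ Q) ∩ R| = 48.48.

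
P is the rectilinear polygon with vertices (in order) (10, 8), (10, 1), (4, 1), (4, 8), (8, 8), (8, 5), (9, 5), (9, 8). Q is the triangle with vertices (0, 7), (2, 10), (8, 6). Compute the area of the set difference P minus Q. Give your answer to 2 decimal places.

35.00

|P| = 39, |P∩Q| = 4.
|P ∖ Q| = |P| − |P∩Q| = 39 − 4 = 35.00.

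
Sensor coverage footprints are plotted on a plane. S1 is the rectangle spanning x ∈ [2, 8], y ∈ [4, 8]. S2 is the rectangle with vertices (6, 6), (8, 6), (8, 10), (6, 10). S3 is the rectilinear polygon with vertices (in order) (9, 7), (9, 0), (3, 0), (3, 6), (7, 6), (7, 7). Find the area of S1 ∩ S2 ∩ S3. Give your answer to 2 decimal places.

1.00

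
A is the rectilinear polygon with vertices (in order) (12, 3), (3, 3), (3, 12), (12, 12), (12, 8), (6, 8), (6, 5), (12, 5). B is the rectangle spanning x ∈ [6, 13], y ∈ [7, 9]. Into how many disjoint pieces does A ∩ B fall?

1

A ∩ B is a single connected region.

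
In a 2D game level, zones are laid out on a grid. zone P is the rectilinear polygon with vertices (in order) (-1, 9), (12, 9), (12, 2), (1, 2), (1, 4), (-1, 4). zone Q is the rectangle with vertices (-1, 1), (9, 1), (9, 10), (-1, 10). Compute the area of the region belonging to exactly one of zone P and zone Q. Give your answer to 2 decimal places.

|zone P| = 87, |zone Q| = 90, |zone P∩zone Q| = 66.
|zone P △ zone Q| = |zone P| + |zone Q| − 2·|zone P∩zone Q| = 87 + 90 − 132 = 45.00.

45.00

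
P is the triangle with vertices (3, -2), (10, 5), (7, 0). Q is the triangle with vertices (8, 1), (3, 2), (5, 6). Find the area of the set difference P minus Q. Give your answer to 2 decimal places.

6.14

|P| = 7, |P∩Q| = 0.8643.
|P ∖ Q| = |P| − |P∩Q| = 7 − 0.8643 = 6.14.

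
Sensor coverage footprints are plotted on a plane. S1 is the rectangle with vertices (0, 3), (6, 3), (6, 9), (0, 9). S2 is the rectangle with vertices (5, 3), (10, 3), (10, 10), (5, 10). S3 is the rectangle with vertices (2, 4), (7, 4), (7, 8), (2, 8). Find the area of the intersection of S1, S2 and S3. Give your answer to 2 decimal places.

4.00

The intersection is the polygon with vertices (6,4), (5,4), (5,8), (6,8).
By the shoelace formula its area is 4.00.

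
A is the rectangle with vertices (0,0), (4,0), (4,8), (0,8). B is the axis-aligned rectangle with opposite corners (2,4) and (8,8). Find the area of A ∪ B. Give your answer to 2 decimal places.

By inclusion–exclusion:
Individual areas: |A| = 32, |B| = 24.
|A∩B|: x∈[2,4], y∈[4,8] → 2·4 = 8.
|A ∪ B| = 56 − 8 = 48.00.

48.00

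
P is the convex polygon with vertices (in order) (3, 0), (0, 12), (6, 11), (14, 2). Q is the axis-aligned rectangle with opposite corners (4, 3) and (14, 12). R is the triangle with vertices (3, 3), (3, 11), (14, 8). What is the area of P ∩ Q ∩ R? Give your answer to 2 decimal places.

26.64

The intersection is the polygon with vertices (10.201,6.273), (4,3.454), (4,10.727), (6.96,9.92).
By the shoelace formula its area is 26.64.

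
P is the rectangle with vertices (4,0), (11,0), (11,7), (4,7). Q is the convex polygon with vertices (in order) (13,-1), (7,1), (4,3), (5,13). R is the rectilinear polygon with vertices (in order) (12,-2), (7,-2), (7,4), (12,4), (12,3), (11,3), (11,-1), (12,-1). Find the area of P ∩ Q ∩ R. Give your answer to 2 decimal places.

13.86

The intersection is the polygon with vertices (10,0), (7,1), (7,4), (10.143,4), (11,2.5), (11,0).
By the shoelace formula its area is 13.86.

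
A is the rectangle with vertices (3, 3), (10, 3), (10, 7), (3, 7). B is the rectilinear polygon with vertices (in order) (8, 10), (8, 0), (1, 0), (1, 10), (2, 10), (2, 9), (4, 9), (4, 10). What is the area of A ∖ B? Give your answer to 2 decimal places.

8.00

|A| = 28, |A∩B| = 20.
|A ∖ B| = |A| − |A∩B| = 28 − 20 = 8.00.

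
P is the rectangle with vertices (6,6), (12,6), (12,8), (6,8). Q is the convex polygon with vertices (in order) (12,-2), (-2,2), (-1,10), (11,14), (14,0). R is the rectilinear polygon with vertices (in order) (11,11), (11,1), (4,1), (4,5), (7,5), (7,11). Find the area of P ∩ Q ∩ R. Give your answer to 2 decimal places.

The intersection is the polygon with vertices (11,8), (11,6), (7,6), (7,8).
By the shoelace formula its area is 8.00.

8.00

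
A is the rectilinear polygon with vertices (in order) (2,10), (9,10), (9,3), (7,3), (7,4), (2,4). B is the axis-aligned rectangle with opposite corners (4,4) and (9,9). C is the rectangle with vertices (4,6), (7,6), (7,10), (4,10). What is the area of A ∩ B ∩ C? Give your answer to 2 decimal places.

The intersection is the polygon with vertices (4,9), (7,9), (7,6), (4,6).
By the shoelace formula its area is 9.00.

9.00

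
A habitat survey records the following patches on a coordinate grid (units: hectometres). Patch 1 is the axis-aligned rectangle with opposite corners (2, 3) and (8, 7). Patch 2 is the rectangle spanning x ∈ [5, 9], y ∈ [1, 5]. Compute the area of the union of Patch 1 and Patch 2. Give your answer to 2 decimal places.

By inclusion–exclusion:
Individual areas: |Patch 1| = 24, |Patch 2| = 16.
|Patch 1∩Patch 2|: x∈[5,8], y∈[3,5] → 3·2 = 6.
|Patch 1 ∪ Patch 2| = 40 − 6 = 34.00.

34.00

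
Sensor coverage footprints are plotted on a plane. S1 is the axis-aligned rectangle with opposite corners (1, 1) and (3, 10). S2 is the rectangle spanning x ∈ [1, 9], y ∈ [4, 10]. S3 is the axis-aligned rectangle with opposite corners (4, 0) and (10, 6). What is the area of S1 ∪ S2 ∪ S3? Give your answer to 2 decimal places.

By inclusion–exclusion:
Individual areas: |S1| = 18, |S2| = 48, |S3| = 36.
|S1∩S2|: x∈[1,3], y∈[4,10] → 2·6 = 12.
|S1∩S3| = 0 (no overlap).
|S2∩S3|: x∈[4,9], y∈[4,6] → 5·2 = 10.
|S1∩S2∩S3| = 0.
|S1 ∪ S2 ∪ S3| = 102 − 22 + 0 = 80.00.

80.00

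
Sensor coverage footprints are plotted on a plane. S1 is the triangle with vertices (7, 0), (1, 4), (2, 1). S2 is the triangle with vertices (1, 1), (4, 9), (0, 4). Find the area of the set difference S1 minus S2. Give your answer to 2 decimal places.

|S1| = 7, |S1∩S2| = 0.5559.
|S1 ∖ S2| = |S1| − |S1∩S2| = 7 − 0.5559 = 6.44.

6.44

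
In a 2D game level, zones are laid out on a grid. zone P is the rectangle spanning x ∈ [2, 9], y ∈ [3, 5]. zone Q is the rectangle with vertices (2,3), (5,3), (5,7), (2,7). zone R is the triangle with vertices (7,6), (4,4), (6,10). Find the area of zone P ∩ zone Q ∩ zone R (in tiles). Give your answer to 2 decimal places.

The intersection is the polygon with vertices (5,4.667), (4,4), (4.333,5), (5,5).
By the shoelace formula its area is 0.50.

0.50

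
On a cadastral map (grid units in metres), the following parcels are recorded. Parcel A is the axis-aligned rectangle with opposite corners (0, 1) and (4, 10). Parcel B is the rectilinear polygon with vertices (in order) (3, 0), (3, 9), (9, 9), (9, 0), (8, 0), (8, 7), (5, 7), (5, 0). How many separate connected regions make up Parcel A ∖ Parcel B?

1

Parcel A ∖ Parcel B is a single connected region.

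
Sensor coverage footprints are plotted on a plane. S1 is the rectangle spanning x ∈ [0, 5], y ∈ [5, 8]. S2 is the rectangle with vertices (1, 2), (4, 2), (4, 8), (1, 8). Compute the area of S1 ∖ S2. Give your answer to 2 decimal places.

6.00

|S1∩S2|: x∈[1,4], y∈[5,8] → 3·3 = 9.
|S1| = 15.
|S1 ∖ S2| = |S1| − |S1∩S2| = 15 − 9 = 6.00.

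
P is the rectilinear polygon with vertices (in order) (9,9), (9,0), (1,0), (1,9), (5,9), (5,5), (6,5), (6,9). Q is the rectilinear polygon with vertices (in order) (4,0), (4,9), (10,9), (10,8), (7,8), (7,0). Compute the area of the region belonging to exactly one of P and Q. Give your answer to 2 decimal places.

|P| = 68, |Q| = 30, |P∩Q| = 25.
|P △ Q| = |P| + |Q| − 2·|P∩Q| = 68 + 30 − 50 = 48.00.

48.00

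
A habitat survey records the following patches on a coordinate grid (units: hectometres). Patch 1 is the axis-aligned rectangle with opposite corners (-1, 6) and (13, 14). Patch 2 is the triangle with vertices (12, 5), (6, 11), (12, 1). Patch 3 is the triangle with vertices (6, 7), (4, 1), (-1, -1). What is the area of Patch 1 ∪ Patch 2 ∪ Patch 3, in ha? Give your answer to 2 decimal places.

By inclusion–exclusion:
Individual areas: |Patch 1| = 112, |Patch 2| = 12, |Patch 3| = 13.
|Patch 1∩Patch 2| = 5.
|Patch 1∩Patch 3| = 0.2708.
|Patch 2∩Patch 3| = 0.
|Patch 1∩Patch 2∩Patch 3| = 0.
|Patch 1 ∪ Patch 2 ∪ Patch 3| = 137 − 5.2708 + 0 = 131.73.

131.73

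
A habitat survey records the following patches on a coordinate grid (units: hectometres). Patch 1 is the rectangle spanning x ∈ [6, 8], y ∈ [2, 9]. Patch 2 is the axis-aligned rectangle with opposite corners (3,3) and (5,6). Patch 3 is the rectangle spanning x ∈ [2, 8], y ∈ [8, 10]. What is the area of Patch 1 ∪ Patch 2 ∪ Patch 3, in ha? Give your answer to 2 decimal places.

By inclusion–exclusion:
Individual areas: |Patch 1| = 14, |Patch 2| = 6, |Patch 3| = 12.
|Patch 1∩Patch 2| = 0 (no overlap).
|Patch 1∩Patch 3|: x∈[6,8], y∈[8,9] → 2·1 = 2.
|Patch 2∩Patch 3| = 0 (no overlap).
|Patch 1∩Patch 2∩Patch 3| = 0.
|Patch 1 ∪ Patch 2 ∪ Patch 3| = 32 − 2 + 0 = 30.00.

30.00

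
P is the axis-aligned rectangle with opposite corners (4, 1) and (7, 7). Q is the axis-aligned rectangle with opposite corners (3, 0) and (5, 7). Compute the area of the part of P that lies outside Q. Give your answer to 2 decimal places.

12.00

|P∩Q|: x∈[4,5], y∈[1,7] → 1·6 = 6.
|P| = 18.
|P ∖ Q| = |P| − |P∩Q| = 18 − 6 = 12.00.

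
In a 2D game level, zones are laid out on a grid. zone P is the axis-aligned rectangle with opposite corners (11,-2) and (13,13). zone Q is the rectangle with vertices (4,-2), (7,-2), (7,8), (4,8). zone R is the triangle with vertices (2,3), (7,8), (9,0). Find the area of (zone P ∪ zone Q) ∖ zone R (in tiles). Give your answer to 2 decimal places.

|zone P ∪ zone Q| = 60.
|(zone P ∪ zone Q) ∩ zone R| = 15.
|(zone P ∪ zone Q) ∖ zone R| = 60 − 15 = 45.00.

45.00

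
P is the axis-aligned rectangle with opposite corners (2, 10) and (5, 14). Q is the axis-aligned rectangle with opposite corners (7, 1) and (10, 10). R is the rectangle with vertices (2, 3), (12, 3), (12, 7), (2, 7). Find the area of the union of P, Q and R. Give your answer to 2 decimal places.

By inclusion–exclusion:
Individual areas: |P| = 12, |Q| = 27, |R| = 40.
|P∩Q| = 0 (no overlap).
|P∩R| = 0 (no overlap).
|Q∩R|: x∈[7,10], y∈[3,7] → 3·4 = 12.
|P∩Q∩R| = 0.
|P ∪ Q ∪ R| = 79 − 12 + 0 = 67.00.

67.00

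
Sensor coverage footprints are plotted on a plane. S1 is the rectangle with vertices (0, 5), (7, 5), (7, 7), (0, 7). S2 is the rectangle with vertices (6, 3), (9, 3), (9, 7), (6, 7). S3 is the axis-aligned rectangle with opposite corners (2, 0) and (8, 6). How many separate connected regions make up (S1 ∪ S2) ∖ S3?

1

(S1 ∪ S2) ∖ S3 is a single connected region.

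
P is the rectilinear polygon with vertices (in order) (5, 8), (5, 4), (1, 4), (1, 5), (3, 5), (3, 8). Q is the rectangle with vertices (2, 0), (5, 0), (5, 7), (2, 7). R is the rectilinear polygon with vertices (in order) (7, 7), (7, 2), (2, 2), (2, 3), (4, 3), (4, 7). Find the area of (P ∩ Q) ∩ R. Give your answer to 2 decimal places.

The region (P ∩ Q) ∩ R is the polygon with vertices (4,4), (4,7), (5,7), (5,4).
By the shoelace formula its area is 3.00.

3.00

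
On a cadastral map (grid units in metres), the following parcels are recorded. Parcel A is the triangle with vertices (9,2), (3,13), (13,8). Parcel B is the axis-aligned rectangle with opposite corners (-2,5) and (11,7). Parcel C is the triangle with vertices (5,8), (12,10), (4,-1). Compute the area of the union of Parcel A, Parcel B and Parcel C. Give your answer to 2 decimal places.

70.29

By inclusion–exclusion:
Individual areas: |Parcel A| = 40, |Parcel B| = 26, |Parcel C| = 30.5.
|Parcel A∩Parcel B| = 8.3636.
|Parcel A∩Parcel C| = 13.7684.
|Parcel B∩Parcel C| = 8.6263.
|Parcel A∩Parcel B∩Parcel C| = 4.5455.
|Parcel A ∪ Parcel B ∪ Parcel C| = 96.5 − 30.7583 + 4.5455 = 70.29.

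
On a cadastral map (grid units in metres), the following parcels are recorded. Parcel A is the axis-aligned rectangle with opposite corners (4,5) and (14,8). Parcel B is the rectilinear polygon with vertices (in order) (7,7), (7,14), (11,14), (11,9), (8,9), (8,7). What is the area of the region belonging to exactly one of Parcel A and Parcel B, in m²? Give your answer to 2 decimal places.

50.00

|Parcel A| = 30, |Parcel B| = 22, |Parcel A∩Parcel B| = 1.
|Parcel A △ Parcel B| = |Parcel A| + |Parcel B| − 2·|Parcel A∩Parcel B| = 30 + 22 − 2 = 50.00.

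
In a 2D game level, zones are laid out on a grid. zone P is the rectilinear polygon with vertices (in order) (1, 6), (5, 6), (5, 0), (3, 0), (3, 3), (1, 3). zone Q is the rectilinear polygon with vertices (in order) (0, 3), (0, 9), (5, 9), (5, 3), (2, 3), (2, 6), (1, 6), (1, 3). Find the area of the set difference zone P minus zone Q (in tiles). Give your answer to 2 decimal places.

9.00

|zone P| = 18, |zone P∩zone Q| = 9.
|zone P ∖ zone Q| = |zone P| − |zone P∩zone Q| = 18 − 9 = 9.00.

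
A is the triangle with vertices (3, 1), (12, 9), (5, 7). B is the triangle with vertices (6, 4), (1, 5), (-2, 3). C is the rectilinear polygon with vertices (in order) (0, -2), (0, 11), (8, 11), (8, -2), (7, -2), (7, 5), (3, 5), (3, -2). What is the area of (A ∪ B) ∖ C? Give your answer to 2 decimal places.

|A ∪ B| = 24.8641.
|(A ∪ B) ∩ C| = 11.9065.
|(A ∪ B) ∖ C| = 24.8641 − 11.9065 = 12.96.

12.96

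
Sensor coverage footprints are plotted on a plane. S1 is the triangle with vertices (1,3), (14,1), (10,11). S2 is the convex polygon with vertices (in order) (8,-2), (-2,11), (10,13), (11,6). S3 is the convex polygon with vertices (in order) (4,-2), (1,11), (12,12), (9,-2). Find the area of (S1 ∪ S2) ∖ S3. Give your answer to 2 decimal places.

32.34

|S1 ∪ S2| = 120.8969.
|(S1 ∪ S2) ∩ S3| = 88.5554.
|(S1 ∪ S2) ∖ S3| = 120.8969 − 88.5554 = 32.34.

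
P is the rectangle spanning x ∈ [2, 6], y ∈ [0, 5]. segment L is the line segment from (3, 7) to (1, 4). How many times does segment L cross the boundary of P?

0

The segment lies entirely outside P and never meets its boundary.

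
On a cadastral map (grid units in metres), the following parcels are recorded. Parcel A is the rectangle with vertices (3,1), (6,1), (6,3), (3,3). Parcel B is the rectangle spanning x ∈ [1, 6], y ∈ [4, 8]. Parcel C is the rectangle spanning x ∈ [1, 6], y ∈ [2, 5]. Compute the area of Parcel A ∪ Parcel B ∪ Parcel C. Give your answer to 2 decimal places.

33.00

By inclusion–exclusion:
Individual areas: |Parcel A| = 6, |Parcel B| = 20, |Parcel C| = 15.
|Parcel A∩Parcel B| = 0 (no overlap).
|Parcel A∩Parcel C|: x∈[3,6], y∈[2,3] → 3·1 = 3.
|Parcel B∩Parcel C|: x∈[1,6], y∈[4,5] → 5·1 = 5.
|Parcel A∩Parcel B∩Parcel C| = 0.
|Parcel A ∪ Parcel B ∪ Parcel C| = 41 − 8 + 0 = 33.00.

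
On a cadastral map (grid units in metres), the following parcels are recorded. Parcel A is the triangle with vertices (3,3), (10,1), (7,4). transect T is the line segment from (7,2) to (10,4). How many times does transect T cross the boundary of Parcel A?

1

The segment meets the boundary at (8.2,2.8).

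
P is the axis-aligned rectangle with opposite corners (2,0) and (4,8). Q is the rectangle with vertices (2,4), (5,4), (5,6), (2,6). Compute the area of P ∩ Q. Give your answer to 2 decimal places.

|P∩Q|: x∈[2,4], y∈[4,6] → 2·2 = 4.

4.00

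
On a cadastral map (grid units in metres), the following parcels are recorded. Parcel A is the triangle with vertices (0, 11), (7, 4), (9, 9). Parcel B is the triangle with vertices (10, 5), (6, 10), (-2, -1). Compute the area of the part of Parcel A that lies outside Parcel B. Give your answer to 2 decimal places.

11.44

|Parcel A| = 24.5, |Parcel A∩Parcel B| = 13.0577.
|Parcel A ∖ Parcel B| = |Parcel A| − |Parcel A∩Parcel B| = 24.5 − 13.0577 = 11.44.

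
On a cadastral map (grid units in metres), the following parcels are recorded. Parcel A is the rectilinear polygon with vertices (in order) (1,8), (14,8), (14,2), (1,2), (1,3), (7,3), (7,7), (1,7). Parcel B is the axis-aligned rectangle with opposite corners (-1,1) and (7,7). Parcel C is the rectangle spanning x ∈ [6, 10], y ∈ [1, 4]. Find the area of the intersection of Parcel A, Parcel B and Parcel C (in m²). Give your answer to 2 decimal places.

1.00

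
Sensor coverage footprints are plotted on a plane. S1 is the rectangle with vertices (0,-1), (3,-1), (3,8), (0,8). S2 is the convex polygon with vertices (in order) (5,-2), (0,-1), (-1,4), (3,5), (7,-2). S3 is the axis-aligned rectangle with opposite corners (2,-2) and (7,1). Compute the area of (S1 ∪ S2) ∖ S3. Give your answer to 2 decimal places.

32.60

|S1 ∪ S2| = 44.125.
|(S1 ∪ S2) ∩ S3| = 11.5286.
|(S1 ∪ S2) ∖ S3| = 44.125 − 11.5286 = 32.60.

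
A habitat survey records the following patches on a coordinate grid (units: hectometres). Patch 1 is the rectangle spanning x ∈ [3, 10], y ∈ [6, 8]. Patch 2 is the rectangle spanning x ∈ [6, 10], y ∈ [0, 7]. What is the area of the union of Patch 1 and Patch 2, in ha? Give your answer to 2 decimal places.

38.00

By inclusion–exclusion:
Individual areas: |Patch 1| = 14, |Patch 2| = 28.
|Patch 1∩Patch 2|: x∈[6,10], y∈[6,7] → 4·1 = 4.
|Patch 1 ∪ Patch 2| = 42 − 4 = 38.00.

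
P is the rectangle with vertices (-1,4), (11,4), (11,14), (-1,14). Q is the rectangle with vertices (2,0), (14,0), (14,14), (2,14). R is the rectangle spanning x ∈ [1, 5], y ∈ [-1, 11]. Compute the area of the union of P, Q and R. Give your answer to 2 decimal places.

By inclusion–exclusion:
Individual areas: |P| = 120, |Q| = 168, |R| = 48.
|P∩Q|: x∈[2,11], y∈[4,14] → 9·10 = 90.
|P∩R|: x∈[1,5], y∈[4,11] → 4·7 = 28.
|Q∩R|: x∈[2,5], y∈[0,11] → 3·11 = 33.
|P∩Q∩R| = 21.
|P ∪ Q ∪ R| = 336 − 151 + 21 = 206.00.

206.00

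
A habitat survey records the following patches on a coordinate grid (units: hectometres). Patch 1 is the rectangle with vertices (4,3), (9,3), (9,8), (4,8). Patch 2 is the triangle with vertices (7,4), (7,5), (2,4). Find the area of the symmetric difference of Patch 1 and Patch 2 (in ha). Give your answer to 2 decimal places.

|Patch 1| = 25, |Patch 2| = 2.5, |Patch 1∩Patch 2| = 2.1.
|Patch 1 △ Patch 2| = |Patch 1| + |Patch 2| − 2·|Patch 1∩Patch 2| = 25 + 2.5 − 4.2 = 23.30.

23.30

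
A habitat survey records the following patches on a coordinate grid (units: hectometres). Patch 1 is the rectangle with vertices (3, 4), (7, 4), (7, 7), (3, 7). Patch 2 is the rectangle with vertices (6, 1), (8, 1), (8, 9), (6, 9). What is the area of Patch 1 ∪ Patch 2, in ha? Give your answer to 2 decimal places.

25.00

By inclusion–exclusion:
Individual areas: |Patch 1| = 12, |Patch 2| = 16.
|Patch 1∩Patch 2|: x∈[6,7], y∈[4,7] → 1·3 = 3.
|Patch 1 ∪ Patch 2| = 28 − 3 = 25.00.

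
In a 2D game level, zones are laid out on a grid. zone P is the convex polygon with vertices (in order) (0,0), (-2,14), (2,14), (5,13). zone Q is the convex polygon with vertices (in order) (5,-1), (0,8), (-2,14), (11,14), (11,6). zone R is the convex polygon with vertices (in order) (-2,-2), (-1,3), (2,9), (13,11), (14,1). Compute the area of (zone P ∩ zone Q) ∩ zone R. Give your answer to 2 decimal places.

5.70

The region (zone P ∩ zone Q) ∩ zone R is the polygon with vertices (1.818,4.727), (0.789,6.579), (2,9), (3.571,9.286).
By the shoelace formula its area is 5.70.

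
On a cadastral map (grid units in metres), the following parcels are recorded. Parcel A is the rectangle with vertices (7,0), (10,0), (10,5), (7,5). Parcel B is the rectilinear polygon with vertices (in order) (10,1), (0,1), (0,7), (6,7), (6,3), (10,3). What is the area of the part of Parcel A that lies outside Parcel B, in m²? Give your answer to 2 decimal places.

9.00

|Parcel A| = 15, |Parcel A∩Parcel B| = 6.
|Parcel A ∖ Parcel B| = |Parcel A| − |Parcel A∩Parcel B| = 15 − 6 = 9.00.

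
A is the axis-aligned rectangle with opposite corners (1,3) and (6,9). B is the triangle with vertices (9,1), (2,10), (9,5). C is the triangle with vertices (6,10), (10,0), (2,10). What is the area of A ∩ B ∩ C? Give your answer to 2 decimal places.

3.99

The intersection is the polygon with vertices (3.4,9), (6,7.143), (6,5), (2.8,9).
By the shoelace formula its area is 3.99.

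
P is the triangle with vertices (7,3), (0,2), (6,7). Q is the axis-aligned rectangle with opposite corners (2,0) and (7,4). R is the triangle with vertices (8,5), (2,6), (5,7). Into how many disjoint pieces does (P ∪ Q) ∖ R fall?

2

(P ∪ Q) ∖ R splits into 2 disjoint pieces (area 26.1547, area 0.2148).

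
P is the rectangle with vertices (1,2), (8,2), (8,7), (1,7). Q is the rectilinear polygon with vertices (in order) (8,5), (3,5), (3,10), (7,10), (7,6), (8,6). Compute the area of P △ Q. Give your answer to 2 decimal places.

|P| = 35, |Q| = 21, |P∩Q| = 9.
|P △ Q| = |P| + |Q| − 2·|P∩Q| = 35 + 21 − 18 = 38.00.

38.00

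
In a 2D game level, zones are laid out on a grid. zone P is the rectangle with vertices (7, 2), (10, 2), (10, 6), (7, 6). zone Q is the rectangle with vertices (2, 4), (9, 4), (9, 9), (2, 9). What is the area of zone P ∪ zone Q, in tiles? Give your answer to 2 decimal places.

43.00

By inclusion–exclusion:
Individual areas: |zone P| = 12, |zone Q| = 35.
|zone P∩zone Q|: x∈[7,9], y∈[4,6] → 2·2 = 4.
|zone P ∪ zone Q| = 47 − 4 = 43.00.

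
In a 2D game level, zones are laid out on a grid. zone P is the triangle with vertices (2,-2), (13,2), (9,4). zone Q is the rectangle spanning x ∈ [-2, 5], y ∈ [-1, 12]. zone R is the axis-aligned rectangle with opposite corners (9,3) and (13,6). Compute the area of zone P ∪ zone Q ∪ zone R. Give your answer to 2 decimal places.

By inclusion–exclusion:
Individual areas: |zone P| = 19, |zone Q| = 91, |zone R| = 12.
|zone P∩zone Q| = 1.4291.
|zone P∩zone R| = 1.
|zone Q∩zone R| = 0 (no overlap).
|zone P∩zone Q∩zone R| = 0.
|zone P ∪ zone Q ∪ zone R| = 122 − 2.4291 + 0 = 119.57.

119.57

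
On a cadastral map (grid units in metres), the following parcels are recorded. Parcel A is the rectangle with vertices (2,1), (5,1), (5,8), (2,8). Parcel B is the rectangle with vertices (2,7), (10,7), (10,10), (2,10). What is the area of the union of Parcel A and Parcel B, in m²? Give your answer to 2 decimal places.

By inclusion–exclusion:
Individual areas: |Parcel A| = 21, |Parcel B| = 24.
|Parcel A∩Parcel B|: x∈[2,5], y∈[7,8] → 3·1 = 3.
|Parcel A ∪ Parcel B| = 45 − 3 = 42.00.

42.00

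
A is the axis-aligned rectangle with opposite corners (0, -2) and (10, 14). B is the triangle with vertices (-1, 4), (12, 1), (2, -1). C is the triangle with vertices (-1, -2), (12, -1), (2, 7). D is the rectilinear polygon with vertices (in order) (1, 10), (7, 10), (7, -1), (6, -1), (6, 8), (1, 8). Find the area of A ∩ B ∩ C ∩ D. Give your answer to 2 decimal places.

The intersection is the polygon with vertices (7,2.154), (7,0), (6,-0.2), (6,2.385).
By the shoelace formula its area is 2.37.

2.37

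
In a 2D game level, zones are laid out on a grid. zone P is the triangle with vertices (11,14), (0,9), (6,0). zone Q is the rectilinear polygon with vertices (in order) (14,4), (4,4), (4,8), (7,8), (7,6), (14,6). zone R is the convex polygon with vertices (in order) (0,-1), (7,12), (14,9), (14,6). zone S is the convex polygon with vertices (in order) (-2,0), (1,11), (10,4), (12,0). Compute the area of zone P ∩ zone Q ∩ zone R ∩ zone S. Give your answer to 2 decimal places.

10.97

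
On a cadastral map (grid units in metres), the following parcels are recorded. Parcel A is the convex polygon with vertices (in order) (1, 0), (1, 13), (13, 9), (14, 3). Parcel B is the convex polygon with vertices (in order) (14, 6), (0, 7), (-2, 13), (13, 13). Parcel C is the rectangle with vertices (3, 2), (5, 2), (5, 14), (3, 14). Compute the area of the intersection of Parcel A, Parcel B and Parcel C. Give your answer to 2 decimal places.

The intersection is the polygon with vertices (5,11.667), (5,6.643), (3,6.786), (3,12.333).
By the shoelace formula its area is 10.57.

10.57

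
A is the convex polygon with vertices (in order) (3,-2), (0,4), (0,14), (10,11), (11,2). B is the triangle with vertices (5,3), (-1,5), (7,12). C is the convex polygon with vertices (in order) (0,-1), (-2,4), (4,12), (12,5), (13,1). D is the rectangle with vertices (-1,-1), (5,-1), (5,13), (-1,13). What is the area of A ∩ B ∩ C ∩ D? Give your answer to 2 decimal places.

21.15

The intersection is the polygon with vertices (0,4.667), (0,5.875), (5,10.25), (5,3).
By the shoelace formula its area is 21.15.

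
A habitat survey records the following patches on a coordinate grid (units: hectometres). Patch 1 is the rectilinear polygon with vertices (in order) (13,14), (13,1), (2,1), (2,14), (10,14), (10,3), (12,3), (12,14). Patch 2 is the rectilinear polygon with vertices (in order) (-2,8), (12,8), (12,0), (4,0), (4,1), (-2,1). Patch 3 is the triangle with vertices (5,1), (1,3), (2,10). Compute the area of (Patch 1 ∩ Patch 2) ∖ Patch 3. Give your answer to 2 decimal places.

49.42

|Patch 1 ∩ Patch 2| = 60.
|(Patch 1 ∩ Patch 2) ∩ Patch 3| = 10.5833.
|(Patch 1 ∩ Patch 2) ∖ Patch 3| = 60 − 10.5833 = 49.42.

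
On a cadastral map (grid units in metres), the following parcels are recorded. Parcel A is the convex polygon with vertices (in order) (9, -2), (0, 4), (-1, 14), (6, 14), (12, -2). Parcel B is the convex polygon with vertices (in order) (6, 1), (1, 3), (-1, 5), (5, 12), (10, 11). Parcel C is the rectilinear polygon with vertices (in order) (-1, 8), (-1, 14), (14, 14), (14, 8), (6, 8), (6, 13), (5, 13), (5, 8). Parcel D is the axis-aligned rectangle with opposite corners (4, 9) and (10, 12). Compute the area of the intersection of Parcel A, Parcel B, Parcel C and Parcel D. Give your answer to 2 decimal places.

6.12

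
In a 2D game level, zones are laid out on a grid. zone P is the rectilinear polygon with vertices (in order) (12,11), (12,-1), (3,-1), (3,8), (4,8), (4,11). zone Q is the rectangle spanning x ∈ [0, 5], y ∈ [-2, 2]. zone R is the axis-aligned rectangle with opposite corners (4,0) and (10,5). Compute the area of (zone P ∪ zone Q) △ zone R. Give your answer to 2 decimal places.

|zone P ∪ zone Q| = 119.
|(zone P ∪ zone Q) ∩ zone R| = 30.
|(zone P ∪ zone Q) △ zone R| = 119 + 30 − 60 = 89.00.

89.00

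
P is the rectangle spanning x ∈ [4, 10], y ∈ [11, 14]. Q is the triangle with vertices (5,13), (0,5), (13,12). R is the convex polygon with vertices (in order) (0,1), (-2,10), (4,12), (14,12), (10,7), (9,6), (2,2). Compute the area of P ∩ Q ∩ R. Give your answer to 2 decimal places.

5.89

The intersection is the polygon with vertices (4,11), (4,11.4), (4.375,12), (10,12), (10,11).
By the shoelace formula its area is 5.89.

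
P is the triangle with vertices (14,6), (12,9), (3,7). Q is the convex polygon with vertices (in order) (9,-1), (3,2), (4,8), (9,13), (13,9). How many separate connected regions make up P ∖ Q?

2

P ∖ Q splits into 2 disjoint pieces (area 2.0565, area 0.1112).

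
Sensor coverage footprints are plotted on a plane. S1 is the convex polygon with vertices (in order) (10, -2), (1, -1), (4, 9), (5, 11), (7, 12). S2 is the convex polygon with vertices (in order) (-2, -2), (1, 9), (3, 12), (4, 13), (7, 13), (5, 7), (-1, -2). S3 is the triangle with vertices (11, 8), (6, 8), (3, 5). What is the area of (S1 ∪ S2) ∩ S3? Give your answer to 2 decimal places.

5.79

The region (S1 ∪ S2) ∩ S3 is the polygon with vertices (8.091,6.909), (3,5), (6,8), (7.857,8).
By the shoelace formula its area is 5.79.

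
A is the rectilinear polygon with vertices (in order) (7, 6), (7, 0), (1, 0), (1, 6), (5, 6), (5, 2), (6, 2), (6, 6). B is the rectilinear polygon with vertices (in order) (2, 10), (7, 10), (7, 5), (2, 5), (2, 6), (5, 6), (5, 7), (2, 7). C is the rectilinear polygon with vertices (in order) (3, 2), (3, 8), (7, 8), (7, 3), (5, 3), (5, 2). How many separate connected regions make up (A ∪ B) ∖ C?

2

(A ∪ B) ∖ C splits into 2 disjoint pieces (area 21, area 11).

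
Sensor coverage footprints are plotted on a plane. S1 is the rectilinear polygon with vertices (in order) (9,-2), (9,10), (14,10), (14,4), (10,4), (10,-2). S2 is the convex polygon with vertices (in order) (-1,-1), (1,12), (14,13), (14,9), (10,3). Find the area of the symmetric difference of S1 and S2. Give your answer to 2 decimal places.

128.80

|S1| = 36, |S2| = 138.5, |S1∩S2| = 22.8485.
|S1 △ S2| = |S1| + |S2| − 2·|S1∩S2| = 36 + 138.5 − 45.697 = 128.80.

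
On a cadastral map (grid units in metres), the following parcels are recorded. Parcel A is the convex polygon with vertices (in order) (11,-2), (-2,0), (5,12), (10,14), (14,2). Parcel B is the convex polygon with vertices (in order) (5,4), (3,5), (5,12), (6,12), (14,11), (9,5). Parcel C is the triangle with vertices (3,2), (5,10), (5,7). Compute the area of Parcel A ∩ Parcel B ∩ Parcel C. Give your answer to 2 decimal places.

The intersection is the polygon with vertices (3.667,4.667), (5,10), (5,7), (4,4.5).
By the shoelace formula its area is 2.50.

2.50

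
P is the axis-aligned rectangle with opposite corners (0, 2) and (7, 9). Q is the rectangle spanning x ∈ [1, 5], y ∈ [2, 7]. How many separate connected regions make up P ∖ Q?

1

P ∖ Q is a single connected region.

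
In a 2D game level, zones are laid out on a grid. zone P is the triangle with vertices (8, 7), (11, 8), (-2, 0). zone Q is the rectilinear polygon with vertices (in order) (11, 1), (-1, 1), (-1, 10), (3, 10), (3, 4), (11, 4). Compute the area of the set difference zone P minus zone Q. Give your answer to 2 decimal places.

4.03

|zone P| = 5.5, |zone P∩zone Q| = 1.4732.
|zone P ∖ zone Q| = |zone P| − |zone P∩zone Q| = 5.5 − 1.4732 = 4.03.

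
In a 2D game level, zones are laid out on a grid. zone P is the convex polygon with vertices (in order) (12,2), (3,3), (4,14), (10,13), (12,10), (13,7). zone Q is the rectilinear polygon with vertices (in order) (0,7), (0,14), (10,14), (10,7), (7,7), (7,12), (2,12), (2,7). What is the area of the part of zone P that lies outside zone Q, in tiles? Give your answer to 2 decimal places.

|zone P| = 94, |zone P∩zone Q| = 24.1818.
|zone P ∖ zone Q| = |zone P| − |zone P∩zone Q| = 94 − 24.1818 = 69.82.

69.82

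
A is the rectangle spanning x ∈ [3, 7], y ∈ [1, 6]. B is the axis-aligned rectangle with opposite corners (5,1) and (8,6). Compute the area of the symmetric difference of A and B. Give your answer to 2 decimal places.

|A∩B|: x∈[5,7], y∈[1,6] → 2·5 = 10.
|A △ B| = |A| + |B| − 2·|A∩B| = 20 + 15 − 20 = 15.00.

15.00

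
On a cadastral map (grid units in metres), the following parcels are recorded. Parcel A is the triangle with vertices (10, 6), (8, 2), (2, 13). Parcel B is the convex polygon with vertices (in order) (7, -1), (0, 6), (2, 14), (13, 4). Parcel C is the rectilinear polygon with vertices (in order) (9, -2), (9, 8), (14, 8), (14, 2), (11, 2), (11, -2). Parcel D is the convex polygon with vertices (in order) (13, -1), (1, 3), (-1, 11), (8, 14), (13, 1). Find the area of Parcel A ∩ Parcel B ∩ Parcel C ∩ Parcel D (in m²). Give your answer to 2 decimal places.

The intersection is the polygon with vertices (9,4), (9,6.875), (10,6).
By the shoelace formula its area is 1.44.

1.44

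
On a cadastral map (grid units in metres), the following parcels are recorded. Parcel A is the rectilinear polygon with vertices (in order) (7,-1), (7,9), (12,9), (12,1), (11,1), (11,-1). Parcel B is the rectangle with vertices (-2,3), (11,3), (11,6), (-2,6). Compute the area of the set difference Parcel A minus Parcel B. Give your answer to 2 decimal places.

36.00

|Parcel A| = 48, |Parcel A∩Parcel B| = 12.
|Parcel A ∖ Parcel B| = |Parcel A| − |Parcel A∩Parcel B| = 48 − 12 = 36.00.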